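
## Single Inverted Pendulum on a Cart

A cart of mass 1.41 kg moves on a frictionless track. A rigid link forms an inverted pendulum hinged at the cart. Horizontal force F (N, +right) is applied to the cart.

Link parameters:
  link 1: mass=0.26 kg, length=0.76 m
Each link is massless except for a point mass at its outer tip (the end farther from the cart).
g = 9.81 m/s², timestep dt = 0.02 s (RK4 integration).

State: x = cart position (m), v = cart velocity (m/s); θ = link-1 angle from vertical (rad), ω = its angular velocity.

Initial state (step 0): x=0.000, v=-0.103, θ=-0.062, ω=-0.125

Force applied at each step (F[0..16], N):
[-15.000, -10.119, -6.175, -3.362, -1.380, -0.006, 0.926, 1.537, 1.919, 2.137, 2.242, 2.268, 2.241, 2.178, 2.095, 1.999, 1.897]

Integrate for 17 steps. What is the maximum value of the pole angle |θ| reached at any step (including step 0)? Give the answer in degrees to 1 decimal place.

apply F[0]=-15.000 → step 1: x=-0.004, v=-0.313, θ=-0.062, ω=0.135
apply F[1]=-10.119 → step 2: x=-0.012, v=-0.455, θ=-0.057, ω=0.305
apply F[2]=-6.175 → step 3: x=-0.022, v=-0.540, θ=-0.050, ω=0.404
apply F[3]=-3.362 → step 4: x=-0.033, v=-0.586, θ=-0.042, ω=0.452
apply F[4]=-1.380 → step 5: x=-0.045, v=-0.605, θ=-0.033, ω=0.467
apply F[5]=-0.006 → step 6: x=-0.057, v=-0.604, θ=-0.023, ω=0.458
apply F[6]=+0.926 → step 7: x=-0.069, v=-0.590, θ=-0.014, ω=0.435
apply F[7]=+1.537 → step 8: x=-0.081, v=-0.568, θ=-0.006, ω=0.403
apply F[8]=+1.919 → step 9: x=-0.092, v=-0.540, θ=0.002, ω=0.367
apply F[9]=+2.137 → step 10: x=-0.102, v=-0.510, θ=0.009, ω=0.329
apply F[10]=+2.242 → step 11: x=-0.112, v=-0.479, θ=0.015, ω=0.290
apply F[11]=+2.268 → step 12: x=-0.121, v=-0.447, θ=0.020, ω=0.253
apply F[12]=+2.241 → step 13: x=-0.130, v=-0.416, θ=0.025, ω=0.218
apply F[13]=+2.178 → step 14: x=-0.138, v=-0.386, θ=0.029, ω=0.186
apply F[14]=+2.095 → step 15: x=-0.145, v=-0.358, θ=0.032, ω=0.156
apply F[15]=+1.999 → step 16: x=-0.152, v=-0.331, θ=0.035, ω=0.129
apply F[16]=+1.897 → step 17: x=-0.159, v=-0.305, θ=0.038, ω=0.105
Max |angle| over trajectory = 0.062 rad = 3.6°.

Answer: 3.6°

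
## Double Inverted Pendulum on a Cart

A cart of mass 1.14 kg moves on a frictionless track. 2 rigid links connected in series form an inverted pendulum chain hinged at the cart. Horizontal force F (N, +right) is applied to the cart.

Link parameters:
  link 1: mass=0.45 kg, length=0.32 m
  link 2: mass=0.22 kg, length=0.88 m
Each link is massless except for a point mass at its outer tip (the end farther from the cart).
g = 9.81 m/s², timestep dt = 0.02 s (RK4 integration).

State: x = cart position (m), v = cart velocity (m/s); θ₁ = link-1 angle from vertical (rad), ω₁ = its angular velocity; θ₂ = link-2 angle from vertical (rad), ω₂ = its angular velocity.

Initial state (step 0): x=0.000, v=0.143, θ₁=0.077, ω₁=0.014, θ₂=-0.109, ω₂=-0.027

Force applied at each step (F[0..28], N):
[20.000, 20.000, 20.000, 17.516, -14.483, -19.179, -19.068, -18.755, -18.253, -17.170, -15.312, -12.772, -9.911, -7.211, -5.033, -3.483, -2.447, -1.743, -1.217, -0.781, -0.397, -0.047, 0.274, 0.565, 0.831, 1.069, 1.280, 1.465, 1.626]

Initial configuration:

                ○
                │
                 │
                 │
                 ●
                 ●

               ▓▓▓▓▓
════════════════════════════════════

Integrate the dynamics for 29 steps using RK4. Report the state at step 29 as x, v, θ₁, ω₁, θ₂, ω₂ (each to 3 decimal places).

apply F[0]=+20.000 → step 1: x=0.006, v=0.485, θ₁=0.068, ω₁=-0.946, θ₂=-0.110, ω₂=-0.094
apply F[1]=+20.000 → step 2: x=0.019, v=0.829, θ₁=0.039, ω₁=-1.937, θ₂=-0.113, ω₂=-0.149
apply F[2]=+20.000 → step 3: x=0.039, v=1.178, θ₁=-0.010, ω₁=-2.987, θ₂=-0.116, ω₂=-0.185
apply F[3]=+17.516 → step 4: x=0.066, v=1.488, θ₁=-0.080, ω₁=-3.968, θ₂=-0.120, ω₂=-0.199
apply F[4]=-14.483 → step 5: x=0.093, v=1.244, θ₁=-0.152, ω₁=-3.280, θ₂=-0.124, ω₂=-0.199
apply F[5]=-19.179 → step 6: x=0.115, v=0.928, θ₁=-0.209, ω₁=-2.439, θ₂=-0.128, ω₂=-0.180
apply F[6]=-19.068 → step 7: x=0.131, v=0.625, θ₁=-0.250, ω₁=-1.692, θ₂=-0.131, ω₂=-0.141
apply F[7]=-18.755 → step 8: x=0.140, v=0.334, θ₁=-0.277, ω₁=-1.027, θ₂=-0.133, ω₂=-0.084
apply F[8]=-18.253 → step 9: x=0.144, v=0.057, θ₁=-0.292, ω₁=-0.428, θ₂=-0.134, ω₂=-0.018
apply F[9]=-17.170 → step 10: x=0.143, v=-0.200, θ₁=-0.295, ω₁=0.101, θ₂=-0.134, ω₂=0.052
apply F[10]=-15.312 → step 11: x=0.136, v=-0.426, θ₁=-0.289, ω₁=0.542, θ₂=-0.132, ω₂=0.119
apply F[11]=-12.772 → step 12: x=0.126, v=-0.612, θ₁=-0.274, ω₁=0.876, θ₂=-0.129, ω₂=0.178
apply F[12]=-9.911 → step 13: x=0.112, v=-0.752, θ₁=-0.255, ω₁=1.094, θ₂=-0.125, ω₂=0.229
apply F[13]=-7.211 → step 14: x=0.096, v=-0.850, θ₁=-0.232, ω₁=1.205, θ₂=-0.120, ω₂=0.270
apply F[14]=-5.033 → step 15: x=0.079, v=-0.914, θ₁=-0.207, ω₁=1.235, θ₂=-0.114, ω₂=0.304
apply F[15]=-3.483 → step 16: x=0.060, v=-0.953, θ₁=-0.183, ω₁=1.213, θ₂=-0.108, ω₂=0.331
apply F[16]=-2.447 → step 17: x=0.041, v=-0.977, θ₁=-0.159, ω₁=1.164, θ₂=-0.101, ω₂=0.352
apply F[17]=-1.743 → step 18: x=0.021, v=-0.992, θ₁=-0.137, ω₁=1.104, θ₂=-0.094, ω₂=0.368
apply F[18]=-1.217 → step 19: x=0.001, v=-0.999, θ₁=-0.115, ω₁=1.040, θ₂=-0.087, ω₂=0.379
apply F[19]=-0.781 → step 20: x=-0.019, v=-1.001, θ₁=-0.095, ω₁=0.976, θ₂=-0.079, ω₂=0.386
apply F[20]=-0.397 → step 21: x=-0.039, v=-0.999, θ₁=-0.076, ω₁=0.913, θ₂=-0.071, ω₂=0.389
apply F[21]=-0.047 → step 22: x=-0.059, v=-0.992, θ₁=-0.059, ω₁=0.851, θ₂=-0.063, ω₂=0.389
apply F[22]=+0.274 → step 23: x=-0.078, v=-0.982, θ₁=-0.042, ω₁=0.790, θ₂=-0.056, ω₂=0.387
apply F[23]=+0.565 → step 24: x=-0.098, v=-0.968, θ₁=-0.027, ω₁=0.730, θ₂=-0.048, ω₂=0.381
apply F[24]=+0.831 → step 25: x=-0.117, v=-0.951, θ₁=-0.013, ω₁=0.672, θ₂=-0.040, ω₂=0.373
apply F[25]=+1.069 → step 26: x=-0.136, v=-0.931, θ₁=-0.000, ω₁=0.616, θ₂=-0.033, ω₂=0.363
apply F[26]=+1.280 → step 27: x=-0.154, v=-0.910, θ₁=0.011, ω₁=0.562, θ₂=-0.026, ω₂=0.352
apply F[27]=+1.465 → step 28: x=-0.172, v=-0.886, θ₁=0.022, ω₁=0.509, θ₂=-0.019, ω₂=0.339
apply F[28]=+1.626 → step 29: x=-0.190, v=-0.860, θ₁=0.032, ω₁=0.459, θ₂=-0.012, ω₂=0.325

Answer: x=-0.190, v=-0.860, θ₁=0.032, ω₁=0.459, θ₂=-0.012, ω₂=0.325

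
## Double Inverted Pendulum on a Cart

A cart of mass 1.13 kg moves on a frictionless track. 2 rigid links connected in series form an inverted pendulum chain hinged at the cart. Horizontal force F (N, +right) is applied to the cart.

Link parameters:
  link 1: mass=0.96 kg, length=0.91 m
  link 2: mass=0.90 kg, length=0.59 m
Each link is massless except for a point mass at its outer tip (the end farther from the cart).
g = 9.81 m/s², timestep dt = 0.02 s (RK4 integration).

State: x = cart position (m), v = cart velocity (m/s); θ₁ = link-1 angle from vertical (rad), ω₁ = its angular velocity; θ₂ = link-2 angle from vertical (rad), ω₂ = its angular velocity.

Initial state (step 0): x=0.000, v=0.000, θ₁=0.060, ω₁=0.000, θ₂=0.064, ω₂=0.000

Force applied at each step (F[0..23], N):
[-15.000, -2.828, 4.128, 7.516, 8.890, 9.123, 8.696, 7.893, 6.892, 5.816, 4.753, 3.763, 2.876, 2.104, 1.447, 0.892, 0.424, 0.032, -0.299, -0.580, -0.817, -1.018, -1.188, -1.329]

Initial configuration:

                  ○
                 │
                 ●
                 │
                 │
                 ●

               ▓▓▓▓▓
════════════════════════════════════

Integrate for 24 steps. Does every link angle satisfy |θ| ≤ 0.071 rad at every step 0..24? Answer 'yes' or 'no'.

Answer: no

Derivation:
apply F[0]=-15.000 → step 1: x=-0.003, v=-0.283, θ₁=0.063, ω₁=0.323, θ₂=0.064, ω₂=0.002
apply F[1]=-2.828 → step 2: x=-0.009, v=-0.354, θ₁=0.071, ω₁=0.416, θ₂=0.064, ω₂=0.000
apply F[2]=+4.128 → step 3: x=-0.016, v=-0.305, θ₁=0.079, ω₁=0.381, θ₂=0.064, ω₂=-0.007
apply F[3]=+7.516 → step 4: x=-0.021, v=-0.199, θ₁=0.085, ω₁=0.286, θ₂=0.064, ω₂=-0.019
apply F[4]=+8.890 → step 5: x=-0.024, v=-0.072, θ₁=0.090, ω₁=0.170, θ₂=0.063, ω₂=-0.035
apply F[5]=+9.123 → step 6: x=-0.024, v=0.059, θ₁=0.092, ω₁=0.053, θ₂=0.062, ω₂=-0.054
apply F[6]=+8.696 → step 7: x=-0.021, v=0.181, θ₁=0.092, ω₁=-0.055, θ₂=0.061, ω₂=-0.075
apply F[7]=+7.893 → step 8: x=-0.017, v=0.290, θ₁=0.090, ω₁=-0.148, θ₂=0.059, ω₂=-0.096
apply F[8]=+6.892 → step 9: x=-0.010, v=0.383, θ₁=0.086, ω₁=-0.224, θ₂=0.057, ω₂=-0.116
apply F[9]=+5.816 → step 10: x=-0.001, v=0.458, θ₁=0.081, ω₁=-0.283, θ₂=0.055, ω₂=-0.134
apply F[10]=+4.753 → step 11: x=0.008, v=0.517, θ₁=0.075, ω₁=-0.325, θ₂=0.052, ω₂=-0.150
apply F[11]=+3.763 → step 12: x=0.019, v=0.560, θ₁=0.068, ω₁=-0.353, θ₂=0.049, ω₂=-0.164
apply F[12]=+2.876 → step 13: x=0.031, v=0.590, θ₁=0.061, ω₁=-0.368, θ₂=0.045, ω₂=-0.176
apply F[13]=+2.104 → step 14: x=0.043, v=0.609, θ₁=0.054, ω₁=-0.374, θ₂=0.042, ω₂=-0.185
apply F[14]=+1.447 → step 15: x=0.055, v=0.619, θ₁=0.046, ω₁=-0.371, θ₂=0.038, ω₂=-0.191
apply F[15]=+0.892 → step 16: x=0.067, v=0.621, θ₁=0.039, ω₁=-0.363, θ₂=0.034, ω₂=-0.195
apply F[16]=+0.424 → step 17: x=0.080, v=0.617, θ₁=0.032, ω₁=-0.351, θ₂=0.030, ω₂=-0.198
apply F[17]=+0.032 → step 18: x=0.092, v=0.609, θ₁=0.025, ω₁=-0.335, θ₂=0.026, ω₂=-0.198
apply F[18]=-0.299 → step 19: x=0.104, v=0.597, θ₁=0.018, ω₁=-0.318, θ₂=0.022, ω₂=-0.196
apply F[19]=-0.580 → step 20: x=0.116, v=0.582, θ₁=0.012, ω₁=-0.299, θ₂=0.018, ω₂=-0.193
apply F[20]=-0.817 → step 21: x=0.127, v=0.564, θ₁=0.007, ω₁=-0.279, θ₂=0.014, ω₂=-0.189
apply F[21]=-1.018 → step 22: x=0.138, v=0.545, θ₁=0.001, ω₁=-0.259, θ₂=0.011, ω₂=-0.183
apply F[22]=-1.188 → step 23: x=0.149, v=0.524, θ₁=-0.004, ω₁=-0.238, θ₂=0.007, ω₂=-0.177
apply F[23]=-1.329 → step 24: x=0.159, v=0.503, θ₁=-0.008, ω₁=-0.218, θ₂=0.004, ω₂=-0.169
Max |angle| over trajectory = 0.092 rad; bound = 0.071 → exceeded.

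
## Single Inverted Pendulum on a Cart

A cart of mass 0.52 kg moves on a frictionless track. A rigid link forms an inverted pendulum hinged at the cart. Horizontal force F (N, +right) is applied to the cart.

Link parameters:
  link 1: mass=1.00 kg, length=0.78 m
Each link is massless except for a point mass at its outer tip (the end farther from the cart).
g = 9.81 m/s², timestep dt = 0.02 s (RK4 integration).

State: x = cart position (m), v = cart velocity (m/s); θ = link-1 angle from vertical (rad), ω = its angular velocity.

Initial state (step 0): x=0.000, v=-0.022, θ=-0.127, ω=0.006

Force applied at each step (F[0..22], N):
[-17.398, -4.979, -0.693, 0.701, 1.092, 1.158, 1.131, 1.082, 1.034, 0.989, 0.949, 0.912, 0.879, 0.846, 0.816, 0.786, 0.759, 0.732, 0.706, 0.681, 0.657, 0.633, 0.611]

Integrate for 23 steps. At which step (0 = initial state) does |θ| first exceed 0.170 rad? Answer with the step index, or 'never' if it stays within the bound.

apply F[0]=-17.398 → step 1: x=-0.006, v=-0.627, θ=-0.120, ω=0.745
apply F[1]=-4.979 → step 2: x=-0.021, v=-0.776, θ=-0.103, ω=0.906
apply F[2]=-0.693 → step 3: x=-0.036, v=-0.770, θ=-0.085, ω=0.874
apply F[3]=+0.701 → step 4: x=-0.051, v=-0.716, θ=-0.069, ω=0.787
apply F[4]=+1.092 → step 5: x=-0.064, v=-0.652, θ=-0.054, ω=0.690
apply F[5]=+1.158 → step 6: x=-0.077, v=-0.591, θ=-0.041, ω=0.599
apply F[6]=+1.131 → step 7: x=-0.088, v=-0.535, θ=-0.030, ω=0.518
apply F[7]=+1.082 → step 8: x=-0.098, v=-0.484, θ=-0.020, ω=0.447
apply F[8]=+1.034 → step 9: x=-0.108, v=-0.438, θ=-0.012, ω=0.384
apply F[9]=+0.989 → step 10: x=-0.116, v=-0.397, θ=-0.005, ω=0.330
apply F[10]=+0.949 → step 11: x=-0.123, v=-0.360, θ=0.001, ω=0.282
apply F[11]=+0.912 → step 12: x=-0.130, v=-0.326, θ=0.007, ω=0.239
apply F[12]=+0.879 → step 13: x=-0.137, v=-0.296, θ=0.011, ω=0.203
apply F[13]=+0.846 → step 14: x=-0.142, v=-0.268, θ=0.015, ω=0.170
apply F[14]=+0.816 → step 15: x=-0.147, v=-0.243, θ=0.018, ω=0.142
apply F[15]=+0.786 → step 16: x=-0.152, v=-0.220, θ=0.020, ω=0.117
apply F[16]=+0.759 → step 17: x=-0.156, v=-0.199, θ=0.023, ω=0.096
apply F[17]=+0.732 → step 18: x=-0.160, v=-0.179, θ=0.024, ω=0.077
apply F[18]=+0.706 → step 19: x=-0.163, v=-0.162, θ=0.026, ω=0.060
apply F[19]=+0.681 → step 20: x=-0.166, v=-0.145, θ=0.027, ω=0.046
apply F[20]=+0.657 → step 21: x=-0.169, v=-0.130, θ=0.027, ω=0.034
apply F[21]=+0.633 → step 22: x=-0.172, v=-0.117, θ=0.028, ω=0.023
apply F[22]=+0.611 → step 23: x=-0.174, v=-0.104, θ=0.028, ω=0.014
max |θ| = 0.127 ≤ 0.170 over all 24 states.

Answer: never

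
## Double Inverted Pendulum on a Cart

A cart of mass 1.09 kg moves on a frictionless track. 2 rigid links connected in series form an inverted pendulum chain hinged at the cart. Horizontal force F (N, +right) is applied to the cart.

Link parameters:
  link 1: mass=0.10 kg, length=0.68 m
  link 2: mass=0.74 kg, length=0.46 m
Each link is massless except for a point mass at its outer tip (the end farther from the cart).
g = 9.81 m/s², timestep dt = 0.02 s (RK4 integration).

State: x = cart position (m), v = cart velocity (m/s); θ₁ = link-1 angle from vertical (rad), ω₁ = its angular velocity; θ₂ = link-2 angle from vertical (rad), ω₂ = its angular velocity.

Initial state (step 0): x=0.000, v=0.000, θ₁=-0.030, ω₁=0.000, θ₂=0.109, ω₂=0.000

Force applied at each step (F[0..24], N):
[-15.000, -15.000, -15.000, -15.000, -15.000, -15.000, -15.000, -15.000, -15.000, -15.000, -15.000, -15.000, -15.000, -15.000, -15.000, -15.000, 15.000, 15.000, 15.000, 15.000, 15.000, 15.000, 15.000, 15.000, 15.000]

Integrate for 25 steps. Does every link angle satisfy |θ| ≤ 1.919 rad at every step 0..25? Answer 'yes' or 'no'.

Answer: yes

Derivation:
apply F[0]=-15.000 → step 1: x=-0.003, v=-0.271, θ₁=-0.029, ω₁=0.123, θ₂=0.114, ω₂=0.453
apply F[1]=-15.000 → step 2: x=-0.011, v=-0.543, θ₁=-0.025, ω₁=0.244, θ₂=0.127, ω₂=0.912
apply F[2]=-15.000 → step 3: x=-0.024, v=-0.815, θ₁=-0.019, ω₁=0.367, θ₂=0.150, ω₂=1.378
apply F[3]=-15.000 → step 4: x=-0.043, v=-1.089, θ₁=-0.010, ω₁=0.497, θ₂=0.182, ω₂=1.846
apply F[4]=-15.000 → step 5: x=-0.068, v=-1.364, θ₁=0.001, ω₁=0.645, θ₂=0.224, ω₂=2.299
apply F[5]=-15.000 → step 6: x=-0.098, v=-1.639, θ₁=0.016, ω₁=0.829, θ₂=0.274, ω₂=2.718
apply F[6]=-15.000 → step 7: x=-0.134, v=-1.916, θ₁=0.035, ω₁=1.065, θ₂=0.332, ω₂=3.076
apply F[7]=-15.000 → step 8: x=-0.175, v=-2.193, θ₁=0.059, ω₁=1.368, θ₂=0.397, ω₂=3.351
apply F[8]=-15.000 → step 9: x=-0.221, v=-2.470, θ₁=0.090, ω₁=1.747, θ₂=0.465, ω₂=3.526
apply F[9]=-15.000 → step 10: x=-0.273, v=-2.746, θ₁=0.129, ω₁=2.208, θ₂=0.537, ω₂=3.583
apply F[10]=-15.000 → step 11: x=-0.331, v=-3.019, θ₁=0.179, ω₁=2.757, θ₂=0.608, ω₂=3.499
apply F[11]=-15.000 → step 12: x=-0.394, v=-3.289, θ₁=0.240, ω₁=3.401, θ₂=0.676, ω₂=3.243
apply F[12]=-15.000 → step 13: x=-0.463, v=-3.551, θ₁=0.315, ω₁=4.155, θ₂=0.736, ω₂=2.764
apply F[13]=-15.000 → step 14: x=-0.536, v=-3.796, θ₁=0.407, ω₁=5.050, θ₂=0.784, ω₂=1.983
apply F[14]=-15.000 → step 15: x=-0.614, v=-4.003, θ₁=0.519, ω₁=6.125, θ₂=0.813, ω₂=0.799
apply F[15]=-15.000 → step 16: x=-0.696, v=-4.117, θ₁=0.653, ω₁=7.308, θ₂=0.814, ω₂=-0.723
apply F[16]=+15.000 → step 17: x=-0.774, v=-3.692, θ₁=0.800, ω₁=7.279, θ₂=0.794, ω₂=-1.137
apply F[17]=+15.000 → step 18: x=-0.843, v=-3.278, θ₁=0.942, ω₁=6.896, θ₂=0.774, ω₂=-0.780
apply F[18]=+15.000 → step 19: x=-0.905, v=-2.912, θ₁=1.076, ω₁=6.509, θ₂=0.764, ω₂=-0.186
apply F[19]=+15.000 → step 20: x=-0.960, v=-2.578, θ₁=1.203, ω₁=6.255, θ₂=0.766, ω₂=0.372
apply F[20]=+15.000 → step 21: x=-1.008, v=-2.259, θ₁=1.327, ω₁=6.116, θ₂=0.778, ω₂=0.888
apply F[21]=+15.000 → step 22: x=-1.051, v=-1.946, θ₁=1.448, ω₁=6.053, θ₂=0.801, ω₂=1.404
apply F[22]=+15.000 → step 23: x=-1.086, v=-1.634, θ₁=1.569, ω₁=6.036, θ₂=0.835, ω₂=1.958
apply F[23]=+15.000 → step 24: x=-1.116, v=-1.321, θ₁=1.690, ω₁=6.043, θ₂=0.880, ω₂=2.581
apply F[24]=+15.000 → step 25: x=-1.139, v=-1.006, θ₁=1.811, ω₁=6.048, θ₂=0.939, ω₂=3.296
Max |angle| over trajectory = 1.811 rad; bound = 1.919 → within bound.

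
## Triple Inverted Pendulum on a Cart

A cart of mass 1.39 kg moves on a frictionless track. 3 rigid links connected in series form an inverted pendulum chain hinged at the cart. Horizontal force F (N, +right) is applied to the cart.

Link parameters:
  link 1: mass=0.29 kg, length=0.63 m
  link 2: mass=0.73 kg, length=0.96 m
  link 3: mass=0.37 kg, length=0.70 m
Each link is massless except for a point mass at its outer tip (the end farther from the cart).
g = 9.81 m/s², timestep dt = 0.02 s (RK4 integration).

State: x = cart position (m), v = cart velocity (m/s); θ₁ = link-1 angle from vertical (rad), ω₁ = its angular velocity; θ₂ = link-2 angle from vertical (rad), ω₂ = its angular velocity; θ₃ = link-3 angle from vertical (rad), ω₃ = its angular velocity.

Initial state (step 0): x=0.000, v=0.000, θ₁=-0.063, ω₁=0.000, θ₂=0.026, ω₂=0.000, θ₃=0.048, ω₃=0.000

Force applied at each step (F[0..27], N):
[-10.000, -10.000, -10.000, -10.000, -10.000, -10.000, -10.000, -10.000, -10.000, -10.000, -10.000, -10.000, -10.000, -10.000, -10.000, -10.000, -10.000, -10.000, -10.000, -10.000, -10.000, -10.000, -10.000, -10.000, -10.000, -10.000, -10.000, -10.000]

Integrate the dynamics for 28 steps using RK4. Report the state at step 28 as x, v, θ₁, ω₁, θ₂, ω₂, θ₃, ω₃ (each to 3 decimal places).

Answer: x=-1.072, v=-3.403, θ₁=1.173, ω₁=4.159, θ₂=0.577, ω₂=2.603, θ₃=0.054, ω₃=0.560

Derivation:
apply F[0]=-10.000 → step 1: x=-0.001, v=-0.131, θ₁=-0.062, ω₁=0.083, θ₂=0.027, ω₂=0.086, θ₃=0.048, ω₃=0.009
apply F[1]=-10.000 → step 2: x=-0.005, v=-0.263, θ₁=-0.060, ω₁=0.168, θ₂=0.029, ω₂=0.171, θ₃=0.048, ω₃=0.018
apply F[2]=-10.000 → step 3: x=-0.012, v=-0.396, θ₁=-0.055, ω₁=0.255, θ₂=0.034, ω₂=0.257, θ₃=0.049, ω₃=0.025
apply F[3]=-10.000 → step 4: x=-0.021, v=-0.530, θ₁=-0.049, ω₁=0.347, θ₂=0.040, ω₂=0.342, θ₃=0.049, ω₃=0.030
apply F[4]=-10.000 → step 5: x=-0.033, v=-0.665, θ₁=-0.042, ω₁=0.445, θ₂=0.047, ω₂=0.427, θ₃=0.050, ω₃=0.033
apply F[5]=-10.000 → step 6: x=-0.048, v=-0.802, θ₁=-0.032, ω₁=0.551, θ₂=0.057, ω₂=0.510, θ₃=0.051, ω₃=0.032
apply F[6]=-10.000 → step 7: x=-0.065, v=-0.941, θ₁=-0.019, ω₁=0.667, θ₂=0.068, ω₂=0.592, θ₃=0.051, ω₃=0.028
apply F[7]=-10.000 → step 8: x=-0.085, v=-1.082, θ₁=-0.005, ω₁=0.796, θ₂=0.080, ω₂=0.672, θ₃=0.052, ω₃=0.019
apply F[8]=-10.000 → step 9: x=-0.108, v=-1.227, θ₁=0.013, ω₁=0.940, θ₂=0.095, ω₂=0.748, θ₃=0.052, ω₃=0.006
apply F[9]=-10.000 → step 10: x=-0.134, v=-1.374, θ₁=0.033, ω₁=1.103, θ₂=0.110, ω₂=0.818, θ₃=0.052, ω₃=-0.012
apply F[10]=-10.000 → step 11: x=-0.163, v=-1.525, θ₁=0.057, ω₁=1.287, θ₂=0.127, ω₂=0.882, θ₃=0.051, ω₃=-0.034
apply F[11]=-10.000 → step 12: x=-0.195, v=-1.679, θ₁=0.085, ω₁=1.497, θ₂=0.146, ω₂=0.936, θ₃=0.051, ω₃=-0.059
apply F[12]=-10.000 → step 13: x=-0.231, v=-1.836, θ₁=0.117, ω₁=1.734, θ₂=0.165, ω₂=0.979, θ₃=0.049, ω₃=-0.088
apply F[13]=-10.000 → step 14: x=-0.269, v=-1.995, θ₁=0.154, ω₁=2.000, θ₂=0.185, ω₂=1.008, θ₃=0.047, ω₃=-0.117
apply F[14]=-10.000 → step 15: x=-0.310, v=-2.155, θ₁=0.197, ω₁=2.293, θ₂=0.205, ω₂=1.024, θ₃=0.044, ω₃=-0.145
apply F[15]=-10.000 → step 16: x=-0.355, v=-2.313, θ₁=0.246, ω₁=2.608, θ₂=0.225, ω₂=1.028, θ₃=0.041, ω₃=-0.167
apply F[16]=-10.000 → step 17: x=-0.403, v=-2.466, θ₁=0.301, ω₁=2.932, θ₂=0.246, ω₂=1.025, θ₃=0.038, ω₃=-0.179
apply F[17]=-10.000 → step 18: x=-0.454, v=-2.610, θ₁=0.363, ω₁=3.248, θ₂=0.266, ω₂=1.024, θ₃=0.034, ω₃=-0.178
apply F[18]=-10.000 → step 19: x=-0.507, v=-2.743, θ₁=0.431, ω₁=3.538, θ₂=0.287, ω₂=1.038, θ₃=0.031, ω₃=-0.161
apply F[19]=-10.000 → step 20: x=-0.563, v=-2.861, θ₁=0.504, ω₁=3.785, θ₂=0.308, ω₂=1.078, θ₃=0.028, ω₃=-0.127
apply F[20]=-10.000 → step 21: x=-0.622, v=-2.965, θ₁=0.582, ω₁=3.980, θ₂=0.330, ω₂=1.152, θ₃=0.026, ω₃=-0.077
apply F[21]=-10.000 → step 22: x=-0.682, v=-3.055, θ₁=0.663, ω₁=4.124, θ₂=0.354, ω₂=1.265, θ₃=0.025, ω₃=-0.015
apply F[22]=-10.000 → step 23: x=-0.744, v=-3.134, θ₁=0.747, ω₁=4.219, θ₂=0.381, ω₂=1.414, θ₃=0.025, ω₃=0.058
apply F[23]=-10.000 → step 24: x=-0.807, v=-3.203, θ₁=0.832, ω₁=4.274, θ₂=0.411, ω₂=1.598, θ₃=0.027, ω₃=0.140
apply F[24]=-10.000 → step 25: x=-0.872, v=-3.263, θ₁=0.918, ω₁=4.294, θ₂=0.445, ω₂=1.812, θ₃=0.031, ω₃=0.230
apply F[25]=-10.000 → step 26: x=-0.938, v=-3.316, θ₁=1.003, ω₁=4.280, θ₂=0.484, ω₂=2.053, θ₃=0.037, ω₃=0.330
apply F[26]=-10.000 → step 27: x=-1.004, v=-3.363, θ₁=1.089, ω₁=4.236, θ₂=0.528, ω₂=2.318, θ₃=0.044, ω₃=0.439
apply F[27]=-10.000 → step 28: x=-1.072, v=-3.403, θ₁=1.173, ω₁=4.159, θ₂=0.577, ω₂=2.603, θ₃=0.054, ω₃=0.560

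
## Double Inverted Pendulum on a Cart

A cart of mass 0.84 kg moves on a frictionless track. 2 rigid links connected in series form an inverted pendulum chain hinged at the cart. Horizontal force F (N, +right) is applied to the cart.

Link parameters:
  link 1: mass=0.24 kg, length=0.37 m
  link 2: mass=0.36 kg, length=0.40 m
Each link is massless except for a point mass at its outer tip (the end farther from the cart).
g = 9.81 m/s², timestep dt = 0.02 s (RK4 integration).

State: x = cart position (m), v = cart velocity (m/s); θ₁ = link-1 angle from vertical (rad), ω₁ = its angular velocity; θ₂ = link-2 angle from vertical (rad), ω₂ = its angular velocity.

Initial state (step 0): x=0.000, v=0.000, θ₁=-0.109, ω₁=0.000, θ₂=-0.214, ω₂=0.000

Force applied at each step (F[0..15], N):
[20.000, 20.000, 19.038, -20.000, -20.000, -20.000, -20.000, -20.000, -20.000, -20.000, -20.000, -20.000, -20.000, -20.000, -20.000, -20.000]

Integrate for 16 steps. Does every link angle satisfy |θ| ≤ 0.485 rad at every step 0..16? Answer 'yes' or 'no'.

apply F[0]=+20.000 → step 1: x=0.005, v=0.487, θ₁=-0.122, ω₁=-1.313, θ₂=-0.215, ω₂=-0.084
apply F[1]=+20.000 → step 2: x=0.019, v=0.973, θ₁=-0.162, ω₁=-2.656, θ₂=-0.217, ω₂=-0.131
apply F[2]=+19.038 → step 3: x=0.044, v=1.429, θ₁=-0.228, ω₁=-3.963, θ₂=-0.220, ω₂=-0.138
apply F[3]=-20.000 → step 4: x=0.068, v=0.992, θ₁=-0.297, ω₁=-3.002, θ₂=-0.222, ω₂=-0.078
apply F[4]=-20.000 → step 5: x=0.083, v=0.576, θ₁=-0.349, ω₁=-2.215, θ₂=-0.222, ω₂=0.091
apply F[5]=-20.000 → step 6: x=0.091, v=0.175, θ₁=-0.387, ω₁=-1.568, θ₂=-0.218, ω₂=0.361
apply F[6]=-20.000 → step 7: x=0.090, v=-0.216, θ₁=-0.413, ω₁=-1.025, θ₂=-0.207, ω₂=0.715
apply F[7]=-20.000 → step 8: x=0.082, v=-0.603, θ₁=-0.428, ω₁=-0.552, θ₂=-0.189, ω₂=1.137
apply F[8]=-20.000 → step 9: x=0.066, v=-0.989, θ₁=-0.435, ω₁=-0.120, θ₂=-0.161, ω₂=1.614
apply F[9]=-20.000 → step 10: x=0.043, v=-1.378, θ₁=-0.433, ω₁=0.301, θ₂=-0.124, ω₂=2.133
apply F[10]=-20.000 → step 11: x=0.011, v=-1.774, θ₁=-0.423, ω₁=0.741, θ₂=-0.076, ω₂=2.680
apply F[11]=-20.000 → step 12: x=-0.028, v=-2.179, θ₁=-0.403, ω₁=1.234, θ₂=-0.017, ω₂=3.236
apply F[12]=-20.000 → step 13: x=-0.076, v=-2.596, θ₁=-0.373, ω₁=1.820, θ₂=0.053, ω₂=3.772
apply F[13]=-20.000 → step 14: x=-0.132, v=-3.028, θ₁=-0.329, ω₁=2.543, θ₂=0.134, ω₂=4.252
apply F[14]=-20.000 → step 15: x=-0.197, v=-3.477, θ₁=-0.270, ω₁=3.449, θ₂=0.223, ω₂=4.622
apply F[15]=-20.000 → step 16: x=-0.272, v=-3.942, θ₁=-0.190, ω₁=4.584, θ₂=0.317, ω₂=4.810
Max |angle| over trajectory = 0.435 rad; bound = 0.485 → within bound.

Answer: yes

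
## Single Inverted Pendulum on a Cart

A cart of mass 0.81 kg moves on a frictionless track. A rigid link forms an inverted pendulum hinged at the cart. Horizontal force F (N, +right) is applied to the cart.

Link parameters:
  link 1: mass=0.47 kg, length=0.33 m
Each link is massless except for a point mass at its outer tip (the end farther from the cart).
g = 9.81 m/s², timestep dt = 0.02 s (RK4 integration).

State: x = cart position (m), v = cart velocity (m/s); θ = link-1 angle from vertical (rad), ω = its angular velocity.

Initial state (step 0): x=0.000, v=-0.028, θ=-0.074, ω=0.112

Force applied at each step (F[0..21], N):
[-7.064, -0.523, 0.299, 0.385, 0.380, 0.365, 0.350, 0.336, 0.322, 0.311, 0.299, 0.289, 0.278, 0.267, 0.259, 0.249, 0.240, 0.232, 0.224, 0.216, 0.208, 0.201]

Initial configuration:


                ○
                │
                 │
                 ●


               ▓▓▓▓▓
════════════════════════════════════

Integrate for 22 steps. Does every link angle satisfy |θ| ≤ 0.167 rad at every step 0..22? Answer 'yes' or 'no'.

Answer: yes

Derivation:
apply F[0]=-7.064 → step 1: x=-0.002, v=-0.194, θ=-0.067, ω=0.571
apply F[1]=-0.523 → step 2: x=-0.006, v=-0.200, θ=-0.056, ω=0.553
apply F[2]=+0.299 → step 3: x=-0.010, v=-0.187, θ=-0.046, ω=0.483
apply F[3]=+0.385 → step 4: x=-0.014, v=-0.173, θ=-0.037, ω=0.416
apply F[4]=+0.380 → step 5: x=-0.017, v=-0.160, θ=-0.029, ω=0.357
apply F[5]=+0.365 → step 6: x=-0.020, v=-0.148, θ=-0.022, ω=0.305
apply F[6]=+0.350 → step 7: x=-0.023, v=-0.137, θ=-0.017, ω=0.261
apply F[7]=+0.336 → step 8: x=-0.025, v=-0.127, θ=-0.012, ω=0.222
apply F[8]=+0.322 → step 9: x=-0.028, v=-0.118, θ=-0.008, ω=0.189
apply F[9]=+0.311 → step 10: x=-0.030, v=-0.110, θ=-0.004, ω=0.160
apply F[10]=+0.299 → step 11: x=-0.032, v=-0.102, θ=-0.001, ω=0.135
apply F[11]=+0.289 → step 12: x=-0.034, v=-0.095, θ=0.001, ω=0.114
apply F[12]=+0.278 → step 13: x=-0.036, v=-0.088, θ=0.003, ω=0.095
apply F[13]=+0.267 → step 14: x=-0.038, v=-0.082, θ=0.005, ω=0.079
apply F[14]=+0.259 → step 15: x=-0.039, v=-0.076, θ=0.006, ω=0.065
apply F[15]=+0.249 → step 16: x=-0.041, v=-0.071, θ=0.008, ω=0.053
apply F[16]=+0.240 → step 17: x=-0.042, v=-0.066, θ=0.009, ω=0.043
apply F[17]=+0.232 → step 18: x=-0.043, v=-0.061, θ=0.009, ω=0.034
apply F[18]=+0.224 → step 19: x=-0.045, v=-0.057, θ=0.010, ω=0.026
apply F[19]=+0.216 → step 20: x=-0.046, v=-0.053, θ=0.010, ω=0.020
apply F[20]=+0.208 → step 21: x=-0.047, v=-0.049, θ=0.011, ω=0.014
apply F[21]=+0.201 → step 22: x=-0.048, v=-0.045, θ=0.011, ω=0.009
Max |angle| over trajectory = 0.074 rad; bound = 0.167 → within bound.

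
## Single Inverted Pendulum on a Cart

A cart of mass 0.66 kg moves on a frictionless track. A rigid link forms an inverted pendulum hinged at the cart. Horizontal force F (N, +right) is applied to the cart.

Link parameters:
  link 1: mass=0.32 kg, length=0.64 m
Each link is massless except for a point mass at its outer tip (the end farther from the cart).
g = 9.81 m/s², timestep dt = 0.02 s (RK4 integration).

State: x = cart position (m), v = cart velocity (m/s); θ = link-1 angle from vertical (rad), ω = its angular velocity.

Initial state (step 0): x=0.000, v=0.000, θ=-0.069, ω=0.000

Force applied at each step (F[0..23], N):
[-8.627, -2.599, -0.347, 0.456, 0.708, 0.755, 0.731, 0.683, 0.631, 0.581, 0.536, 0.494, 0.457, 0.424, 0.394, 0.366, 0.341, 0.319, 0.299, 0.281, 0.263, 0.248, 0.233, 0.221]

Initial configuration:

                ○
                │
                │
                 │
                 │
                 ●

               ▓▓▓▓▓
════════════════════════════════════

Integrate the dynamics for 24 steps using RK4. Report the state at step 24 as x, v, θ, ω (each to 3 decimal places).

apply F[0]=-8.627 → step 1: x=-0.003, v=-0.254, θ=-0.065, ω=0.376
apply F[1]=-2.599 → step 2: x=-0.008, v=-0.327, θ=-0.057, ω=0.471
apply F[2]=-0.347 → step 3: x=-0.015, v=-0.333, θ=-0.047, ω=0.464
apply F[3]=+0.456 → step 4: x=-0.021, v=-0.315, θ=-0.039, ω=0.423
apply F[4]=+0.708 → step 5: x=-0.027, v=-0.290, θ=-0.031, ω=0.374
apply F[5]=+0.755 → step 6: x=-0.033, v=-0.265, θ=-0.024, ω=0.326
apply F[6]=+0.731 → step 7: x=-0.038, v=-0.241, θ=-0.018, ω=0.282
apply F[7]=+0.683 → step 8: x=-0.043, v=-0.219, θ=-0.012, ω=0.243
apply F[8]=+0.631 → step 9: x=-0.047, v=-0.199, θ=-0.008, ω=0.208
apply F[9]=+0.581 → step 10: x=-0.051, v=-0.181, θ=-0.004, ω=0.178
apply F[10]=+0.536 → step 11: x=-0.054, v=-0.164, θ=-0.001, ω=0.151
apply F[11]=+0.494 → step 12: x=-0.057, v=-0.149, θ=0.002, ω=0.128
apply F[12]=+0.457 → step 13: x=-0.060, v=-0.136, θ=0.004, ω=0.108
apply F[13]=+0.424 → step 14: x=-0.063, v=-0.123, θ=0.006, ω=0.091
apply F[14]=+0.394 → step 15: x=-0.065, v=-0.112, θ=0.008, ω=0.075
apply F[15]=+0.366 → step 16: x=-0.067, v=-0.102, θ=0.009, ω=0.062
apply F[16]=+0.341 → step 17: x=-0.069, v=-0.093, θ=0.011, ω=0.051
apply F[17]=+0.319 → step 18: x=-0.071, v=-0.084, θ=0.012, ω=0.040
apply F[18]=+0.299 → step 19: x=-0.072, v=-0.076, θ=0.012, ω=0.032
apply F[19]=+0.281 → step 20: x=-0.074, v=-0.069, θ=0.013, ω=0.024
apply F[20]=+0.263 → step 21: x=-0.075, v=-0.062, θ=0.013, ω=0.018
apply F[21]=+0.248 → step 22: x=-0.076, v=-0.056, θ=0.014, ω=0.012
apply F[22]=+0.233 → step 23: x=-0.077, v=-0.050, θ=0.014, ω=0.007
apply F[23]=+0.221 → step 24: x=-0.078, v=-0.045, θ=0.014, ω=0.003

Answer: x=-0.078, v=-0.045, θ=0.014, ω=0.003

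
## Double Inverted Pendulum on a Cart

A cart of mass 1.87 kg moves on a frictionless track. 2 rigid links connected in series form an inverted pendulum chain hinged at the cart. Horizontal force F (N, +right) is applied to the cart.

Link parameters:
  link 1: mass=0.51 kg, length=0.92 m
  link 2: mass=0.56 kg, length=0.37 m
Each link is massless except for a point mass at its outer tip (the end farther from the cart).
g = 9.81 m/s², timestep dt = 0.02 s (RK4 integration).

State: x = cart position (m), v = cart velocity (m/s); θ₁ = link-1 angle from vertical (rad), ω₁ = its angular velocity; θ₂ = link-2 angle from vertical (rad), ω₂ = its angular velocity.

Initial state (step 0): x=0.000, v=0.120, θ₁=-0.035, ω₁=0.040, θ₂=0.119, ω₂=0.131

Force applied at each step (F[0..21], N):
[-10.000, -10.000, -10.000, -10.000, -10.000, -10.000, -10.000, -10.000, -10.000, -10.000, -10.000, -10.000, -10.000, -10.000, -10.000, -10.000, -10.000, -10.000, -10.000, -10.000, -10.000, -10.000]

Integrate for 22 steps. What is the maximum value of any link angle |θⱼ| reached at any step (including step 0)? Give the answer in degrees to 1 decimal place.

apply F[0]=-10.000 → step 1: x=0.001, v=0.017, θ₁=-0.034, ω₁=0.109, θ₂=0.123, ω₂=0.301
apply F[1]=-10.000 → step 2: x=0.001, v=-0.087, θ₁=-0.031, ω₁=0.179, θ₂=0.131, ω₂=0.475
apply F[2]=-10.000 → step 3: x=-0.002, v=-0.190, θ₁=-0.026, ω₁=0.249, θ₂=0.142, ω₂=0.653
apply F[3]=-10.000 → step 4: x=-0.007, v=-0.295, θ₁=-0.021, ω₁=0.319, θ₂=0.157, ω₂=0.837
apply F[4]=-10.000 → step 5: x=-0.014, v=-0.400, θ₁=-0.014, ω₁=0.391, θ₂=0.176, ω₂=1.029
apply F[5]=-10.000 → step 6: x=-0.023, v=-0.506, θ₁=-0.005, ω₁=0.464, θ₂=0.198, ω₂=1.230
apply F[6]=-10.000 → step 7: x=-0.034, v=-0.613, θ₁=0.005, ω₁=0.538, θ₂=0.225, ω₂=1.440
apply F[7]=-10.000 → step 8: x=-0.047, v=-0.721, θ₁=0.017, ω₁=0.615, θ₂=0.256, ω₂=1.659
apply F[8]=-10.000 → step 9: x=-0.063, v=-0.830, θ₁=0.030, ω₁=0.695, θ₂=0.292, ω₂=1.888
apply F[9]=-10.000 → step 10: x=-0.081, v=-0.940, θ₁=0.044, ω₁=0.779, θ₂=0.332, ω₂=2.126
apply F[10]=-10.000 → step 11: x=-0.101, v=-1.051, θ₁=0.061, ω₁=0.869, θ₂=0.377, ω₂=2.369
apply F[11]=-10.000 → step 12: x=-0.123, v=-1.164, θ₁=0.079, ω₁=0.965, θ₂=0.427, ω₂=2.617
apply F[12]=-10.000 → step 13: x=-0.147, v=-1.277, θ₁=0.099, ω₁=1.069, θ₂=0.481, ω₂=2.863
apply F[13]=-10.000 → step 14: x=-0.174, v=-1.391, θ₁=0.122, ω₁=1.183, θ₂=0.541, ω₂=3.104
apply F[14]=-10.000 → step 15: x=-0.203, v=-1.505, θ₁=0.147, ω₁=1.310, θ₂=0.605, ω₂=3.334
apply F[15]=-10.000 → step 16: x=-0.234, v=-1.619, θ₁=0.174, ω₁=1.450, θ₂=0.674, ω₂=3.545
apply F[16]=-10.000 → step 17: x=-0.268, v=-1.733, θ₁=0.205, ω₁=1.606, θ₂=0.747, ω₂=3.730
apply F[17]=-10.000 → step 18: x=-0.303, v=-1.846, θ₁=0.239, ω₁=1.778, θ₂=0.823, ω₂=3.883
apply F[18]=-10.000 → step 19: x=-0.341, v=-1.958, θ₁=0.276, ω₁=1.968, θ₂=0.902, ω₂=3.996
apply F[19]=-10.000 → step 20: x=-0.382, v=-2.069, θ₁=0.318, ω₁=2.175, θ₂=0.983, ω₂=4.060
apply F[20]=-10.000 → step 21: x=-0.424, v=-2.176, θ₁=0.363, ω₁=2.399, θ₂=1.064, ω₂=4.068
apply F[21]=-10.000 → step 22: x=-0.469, v=-2.280, θ₁=0.414, ω₁=2.638, θ₂=1.145, ω₂=4.012
Max |angle| over trajectory = 1.145 rad = 65.6°.

Answer: 65.6°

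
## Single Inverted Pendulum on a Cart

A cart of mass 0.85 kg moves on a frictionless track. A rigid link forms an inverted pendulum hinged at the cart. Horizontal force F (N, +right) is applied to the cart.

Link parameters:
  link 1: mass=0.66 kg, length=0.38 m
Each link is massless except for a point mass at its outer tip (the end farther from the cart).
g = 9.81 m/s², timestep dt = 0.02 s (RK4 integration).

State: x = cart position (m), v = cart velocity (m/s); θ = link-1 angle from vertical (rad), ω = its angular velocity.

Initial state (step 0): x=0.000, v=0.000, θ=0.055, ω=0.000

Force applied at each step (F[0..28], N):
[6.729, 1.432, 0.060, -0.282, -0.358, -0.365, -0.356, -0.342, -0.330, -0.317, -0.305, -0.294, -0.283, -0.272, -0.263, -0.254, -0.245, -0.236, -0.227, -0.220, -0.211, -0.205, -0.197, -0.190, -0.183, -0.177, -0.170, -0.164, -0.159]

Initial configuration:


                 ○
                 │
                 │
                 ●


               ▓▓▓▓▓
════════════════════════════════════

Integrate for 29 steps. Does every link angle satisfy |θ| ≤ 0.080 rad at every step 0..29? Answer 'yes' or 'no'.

apply F[0]=+6.729 → step 1: x=0.001, v=0.150, θ=0.051, ω=-0.366
apply F[1]=+1.432 → step 2: x=0.005, v=0.176, θ=0.044, ω=-0.411
apply F[2]=+0.060 → step 3: x=0.008, v=0.172, θ=0.036, ω=-0.379
apply F[3]=-0.282 → step 4: x=0.012, v=0.160, θ=0.029, ω=-0.332
apply F[4]=-0.358 → step 5: x=0.015, v=0.148, θ=0.022, ω=-0.286
apply F[5]=-0.365 → step 6: x=0.017, v=0.136, θ=0.017, ω=-0.246
apply F[6]=-0.356 → step 7: x=0.020, v=0.126, θ=0.013, ω=-0.210
apply F[7]=-0.342 → step 8: x=0.023, v=0.116, θ=0.009, ω=-0.179
apply F[8]=-0.330 → step 9: x=0.025, v=0.107, θ=0.005, ω=-0.152
apply F[9]=-0.317 → step 10: x=0.027, v=0.099, θ=0.003, ω=-0.129
apply F[10]=-0.305 → step 11: x=0.029, v=0.092, θ=0.000, ω=-0.109
apply F[11]=-0.294 → step 12: x=0.030, v=0.085, θ=-0.002, ω=-0.092
apply F[12]=-0.283 → step 13: x=0.032, v=0.079, θ=-0.003, ω=-0.076
apply F[13]=-0.272 → step 14: x=0.034, v=0.073, θ=-0.005, ω=-0.063
apply F[14]=-0.263 → step 15: x=0.035, v=0.068, θ=-0.006, ω=-0.052
apply F[15]=-0.254 → step 16: x=0.036, v=0.063, θ=-0.007, ω=-0.042
apply F[16]=-0.245 → step 17: x=0.038, v=0.058, θ=-0.008, ω=-0.034
apply F[17]=-0.236 → step 18: x=0.039, v=0.054, θ=-0.008, ω=-0.027
apply F[18]=-0.227 → step 19: x=0.040, v=0.050, θ=-0.009, ω=-0.021
apply F[19]=-0.220 → step 20: x=0.041, v=0.046, θ=-0.009, ω=-0.015
apply F[20]=-0.211 → step 21: x=0.042, v=0.042, θ=-0.009, ω=-0.011
apply F[21]=-0.205 → step 22: x=0.042, v=0.039, θ=-0.010, ω=-0.007
apply F[22]=-0.197 → step 23: x=0.043, v=0.036, θ=-0.010, ω=-0.003
apply F[23]=-0.190 → step 24: x=0.044, v=0.033, θ=-0.010, ω=-0.001
apply F[24]=-0.183 → step 25: x=0.044, v=0.030, θ=-0.010, ω=0.002
apply F[25]=-0.177 → step 26: x=0.045, v=0.027, θ=-0.010, ω=0.004
apply F[26]=-0.170 → step 27: x=0.046, v=0.025, θ=-0.010, ω=0.005
apply F[27]=-0.164 → step 28: x=0.046, v=0.022, θ=-0.009, ω=0.007
apply F[28]=-0.159 → step 29: x=0.046, v=0.020, θ=-0.009, ω=0.008
Max |angle| over trajectory = 0.055 rad; bound = 0.080 → within bound.

Answer: yes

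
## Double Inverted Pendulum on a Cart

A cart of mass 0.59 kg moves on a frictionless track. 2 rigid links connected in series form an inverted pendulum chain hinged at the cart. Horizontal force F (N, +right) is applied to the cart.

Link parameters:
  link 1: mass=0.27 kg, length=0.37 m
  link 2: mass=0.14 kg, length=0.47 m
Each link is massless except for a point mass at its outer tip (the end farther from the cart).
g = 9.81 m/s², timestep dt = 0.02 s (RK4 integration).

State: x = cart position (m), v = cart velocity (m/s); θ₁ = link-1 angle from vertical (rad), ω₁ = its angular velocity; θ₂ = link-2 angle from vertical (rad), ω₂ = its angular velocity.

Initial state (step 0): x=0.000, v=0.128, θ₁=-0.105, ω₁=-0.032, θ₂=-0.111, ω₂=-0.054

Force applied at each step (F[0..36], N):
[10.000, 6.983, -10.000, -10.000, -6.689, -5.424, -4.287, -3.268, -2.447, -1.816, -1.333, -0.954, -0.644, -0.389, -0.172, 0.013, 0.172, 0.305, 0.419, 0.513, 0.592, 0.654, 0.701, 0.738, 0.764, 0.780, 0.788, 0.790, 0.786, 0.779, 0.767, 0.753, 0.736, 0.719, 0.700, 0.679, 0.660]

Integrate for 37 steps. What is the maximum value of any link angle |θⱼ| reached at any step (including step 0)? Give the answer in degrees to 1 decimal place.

Answer: 10.8°

Derivation:
apply F[0]=+10.000 → step 1: x=0.006, v=0.479, θ₁=-0.116, ω₁=-1.031, θ₂=-0.112, ω₂=-0.055
apply F[1]=+6.983 → step 2: x=0.018, v=0.728, θ₁=-0.144, ω₁=-1.771, θ₂=-0.113, ω₂=-0.048
apply F[2]=-10.000 → step 3: x=0.030, v=0.415, θ₁=-0.172, ω₁=-1.032, θ₂=-0.114, ω₂=-0.015
apply F[3]=-10.000 → step 4: x=0.035, v=0.106, θ₁=-0.185, ω₁=-0.328, θ₂=-0.114, ω₂=0.037
apply F[4]=-6.689 → step 5: x=0.035, v=-0.091, θ₁=-0.188, ω₁=0.073, θ₂=-0.112, ω₂=0.092
apply F[5]=-5.424 → step 6: x=0.032, v=-0.247, θ₁=-0.183, ω₁=0.365, θ₂=-0.110, ω₂=0.145
apply F[6]=-4.287 → step 7: x=0.025, v=-0.366, θ₁=-0.174, ω₁=0.566, θ₂=-0.107, ω₂=0.193
apply F[7]=-3.268 → step 8: x=0.017, v=-0.453, θ₁=-0.161, ω₁=0.692, θ₂=-0.102, ω₂=0.235
apply F[8]=-2.447 → step 9: x=0.008, v=-0.515, θ₁=-0.147, ω₁=0.760, θ₂=-0.097, ω₂=0.270
apply F[9]=-1.816 → step 10: x=-0.003, v=-0.557, θ₁=-0.132, ω₁=0.788, θ₂=-0.092, ω₂=0.299
apply F[10]=-1.333 → step 11: x=-0.015, v=-0.586, θ₁=-0.116, ω₁=0.790, θ₂=-0.085, ω₂=0.321
apply F[11]=-0.954 → step 12: x=-0.027, v=-0.604, θ₁=-0.100, ω₁=0.774, θ₂=-0.079, ω₂=0.337
apply F[12]=-0.644 → step 13: x=-0.039, v=-0.614, θ₁=-0.085, ω₁=0.746, θ₂=-0.072, ω₂=0.347
apply F[13]=-0.389 → step 14: x=-0.051, v=-0.616, θ₁=-0.070, ω₁=0.710, θ₂=-0.065, ω₂=0.353
apply F[14]=-0.172 → step 15: x=-0.063, v=-0.614, θ₁=-0.057, ω₁=0.669, θ₂=-0.058, ω₂=0.354
apply F[15]=+0.013 → step 16: x=-0.075, v=-0.607, θ₁=-0.044, ω₁=0.624, θ₂=-0.051, ω₂=0.352
apply F[16]=+0.172 → step 17: x=-0.088, v=-0.596, θ₁=-0.032, ω₁=0.578, θ₂=-0.044, ω₂=0.346
apply F[17]=+0.305 → step 18: x=-0.099, v=-0.582, θ₁=-0.021, ω₁=0.530, θ₂=-0.037, ω₂=0.337
apply F[18]=+0.419 → step 19: x=-0.111, v=-0.566, θ₁=-0.011, ω₁=0.483, θ₂=-0.030, ω₂=0.326
apply F[19]=+0.513 → step 20: x=-0.122, v=-0.547, θ₁=-0.001, ω₁=0.436, θ₂=-0.024, ω₂=0.313
apply F[20]=+0.592 → step 21: x=-0.133, v=-0.528, θ₁=0.007, ω₁=0.391, θ₂=-0.018, ω₂=0.298
apply F[21]=+0.654 → step 22: x=-0.143, v=-0.507, θ₁=0.014, ω₁=0.347, θ₂=-0.012, ω₂=0.282
apply F[22]=+0.701 → step 23: x=-0.153, v=-0.486, θ₁=0.021, ω₁=0.306, θ₂=-0.007, ω₂=0.265
apply F[23]=+0.738 → step 24: x=-0.162, v=-0.464, θ₁=0.026, ω₁=0.267, θ₂=-0.001, ω₂=0.247
apply F[24]=+0.764 → step 25: x=-0.171, v=-0.442, θ₁=0.031, ω₁=0.231, θ₂=0.003, ω₂=0.230
apply F[25]=+0.780 → step 26: x=-0.180, v=-0.420, θ₁=0.036, ω₁=0.198, θ₂=0.008, ω₂=0.212
apply F[26]=+0.788 → step 27: x=-0.188, v=-0.398, θ₁=0.039, ω₁=0.167, θ₂=0.012, ω₂=0.194
apply F[27]=+0.790 → step 28: x=-0.196, v=-0.377, θ₁=0.042, ω₁=0.139, θ₂=0.016, ω₂=0.177
apply F[28]=+0.786 → step 29: x=-0.203, v=-0.357, θ₁=0.045, ω₁=0.113, θ₂=0.019, ω₂=0.160
apply F[29]=+0.779 → step 30: x=-0.210, v=-0.336, θ₁=0.047, ω₁=0.090, θ₂=0.022, ω₂=0.144
apply F[30]=+0.767 → step 31: x=-0.217, v=-0.317, θ₁=0.049, ω₁=0.070, θ₂=0.025, ω₂=0.128
apply F[31]=+0.753 → step 32: x=-0.223, v=-0.298, θ₁=0.050, ω₁=0.052, θ₂=0.027, ω₂=0.114
apply F[32]=+0.736 → step 33: x=-0.229, v=-0.280, θ₁=0.051, ω₁=0.035, θ₂=0.029, ω₂=0.100
apply F[33]=+0.719 → step 34: x=-0.234, v=-0.263, θ₁=0.051, ω₁=0.021, θ₂=0.031, ω₂=0.086
apply F[34]=+0.700 → step 35: x=-0.239, v=-0.246, θ₁=0.051, ω₁=0.009, θ₂=0.033, ω₂=0.074
apply F[35]=+0.679 → step 36: x=-0.244, v=-0.230, θ₁=0.052, ω₁=-0.002, θ₂=0.034, ω₂=0.062
apply F[36]=+0.660 → step 37: x=-0.248, v=-0.215, θ₁=0.051, ω₁=-0.012, θ₂=0.035, ω₂=0.052
Max |angle| over trajectory = 0.188 rad = 10.8°.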